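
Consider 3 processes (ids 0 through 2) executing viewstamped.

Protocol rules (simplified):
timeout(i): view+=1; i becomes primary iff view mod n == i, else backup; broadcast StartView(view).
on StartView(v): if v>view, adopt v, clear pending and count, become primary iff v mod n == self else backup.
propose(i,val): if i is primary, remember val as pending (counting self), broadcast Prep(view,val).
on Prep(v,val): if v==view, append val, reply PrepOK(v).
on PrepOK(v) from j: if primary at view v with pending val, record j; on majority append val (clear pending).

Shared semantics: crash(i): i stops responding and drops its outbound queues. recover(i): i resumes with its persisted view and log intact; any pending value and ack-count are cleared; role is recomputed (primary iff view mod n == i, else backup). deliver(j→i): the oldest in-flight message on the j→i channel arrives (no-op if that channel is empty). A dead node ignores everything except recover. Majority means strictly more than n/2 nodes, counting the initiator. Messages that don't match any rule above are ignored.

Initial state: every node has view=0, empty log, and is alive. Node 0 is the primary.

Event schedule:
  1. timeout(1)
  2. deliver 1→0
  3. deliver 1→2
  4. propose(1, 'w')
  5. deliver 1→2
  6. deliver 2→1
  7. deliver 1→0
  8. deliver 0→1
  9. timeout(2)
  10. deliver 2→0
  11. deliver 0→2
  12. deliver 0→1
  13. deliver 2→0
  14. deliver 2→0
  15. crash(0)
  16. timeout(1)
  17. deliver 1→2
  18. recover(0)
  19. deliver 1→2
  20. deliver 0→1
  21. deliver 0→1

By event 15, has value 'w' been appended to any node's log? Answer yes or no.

step 1 timeout(1): 1={prim,v=1,log=-}
step 2 deliver 1→0: 0={back,v=1,log=-}
step 3 deliver 1→2: 2={back,v=1,log=-}
step 4 propose(1,'w'): —
step 5 deliver 1→2: 2={back,v=1,log=w}
step 6 deliver 2→1: 1={prim,v=1,log=w}
step 7 deliver 1→0: 0={back,v=1,log=w}
step 8 deliver 0→1: —
step 9 timeout(2): 2={prim,v=2,log=w}
step 10 deliver 2→0: 0={back,v=2,log=w}
step 11 deliver 0→2: —
step 12 deliver 0→1: —
step 13 deliver 2→0: —
step 14 deliver 2→0: —
step 15 crash(0): 0={✗back,v=2,log=w}

yes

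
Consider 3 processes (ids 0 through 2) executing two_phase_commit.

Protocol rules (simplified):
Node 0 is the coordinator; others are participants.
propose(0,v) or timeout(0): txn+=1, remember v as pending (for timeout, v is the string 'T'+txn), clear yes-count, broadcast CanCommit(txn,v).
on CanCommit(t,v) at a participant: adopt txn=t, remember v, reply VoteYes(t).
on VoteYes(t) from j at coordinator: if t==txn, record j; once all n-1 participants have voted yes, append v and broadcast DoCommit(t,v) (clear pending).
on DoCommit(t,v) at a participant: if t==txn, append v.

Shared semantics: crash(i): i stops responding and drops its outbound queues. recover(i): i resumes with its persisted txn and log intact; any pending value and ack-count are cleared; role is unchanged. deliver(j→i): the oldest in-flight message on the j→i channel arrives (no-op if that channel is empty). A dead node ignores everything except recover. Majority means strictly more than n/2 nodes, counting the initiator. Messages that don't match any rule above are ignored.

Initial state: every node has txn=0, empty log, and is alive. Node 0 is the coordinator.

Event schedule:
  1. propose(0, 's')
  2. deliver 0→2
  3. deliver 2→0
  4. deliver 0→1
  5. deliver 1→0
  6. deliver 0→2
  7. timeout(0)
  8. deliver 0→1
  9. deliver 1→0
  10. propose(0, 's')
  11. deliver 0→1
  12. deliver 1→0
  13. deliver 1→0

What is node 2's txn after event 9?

e1 propose(0,'s'): 0[coor,t=1,-]
e2 deliver 0→2: 2[part,t=1,-]
e3 deliver 2→0: ·
e4 deliver 0→1: 1[part,t=1,-]
e5 deliver 1→0: 0[coor,t=1,s]
e6 deliver 0→2: 2[part,t=1,s]
e7 timeout(0): 0[coor,t=2,s]
e8 deliver 0→1: 1[part,t=1,s]
e9 deliver 1→0: ·

1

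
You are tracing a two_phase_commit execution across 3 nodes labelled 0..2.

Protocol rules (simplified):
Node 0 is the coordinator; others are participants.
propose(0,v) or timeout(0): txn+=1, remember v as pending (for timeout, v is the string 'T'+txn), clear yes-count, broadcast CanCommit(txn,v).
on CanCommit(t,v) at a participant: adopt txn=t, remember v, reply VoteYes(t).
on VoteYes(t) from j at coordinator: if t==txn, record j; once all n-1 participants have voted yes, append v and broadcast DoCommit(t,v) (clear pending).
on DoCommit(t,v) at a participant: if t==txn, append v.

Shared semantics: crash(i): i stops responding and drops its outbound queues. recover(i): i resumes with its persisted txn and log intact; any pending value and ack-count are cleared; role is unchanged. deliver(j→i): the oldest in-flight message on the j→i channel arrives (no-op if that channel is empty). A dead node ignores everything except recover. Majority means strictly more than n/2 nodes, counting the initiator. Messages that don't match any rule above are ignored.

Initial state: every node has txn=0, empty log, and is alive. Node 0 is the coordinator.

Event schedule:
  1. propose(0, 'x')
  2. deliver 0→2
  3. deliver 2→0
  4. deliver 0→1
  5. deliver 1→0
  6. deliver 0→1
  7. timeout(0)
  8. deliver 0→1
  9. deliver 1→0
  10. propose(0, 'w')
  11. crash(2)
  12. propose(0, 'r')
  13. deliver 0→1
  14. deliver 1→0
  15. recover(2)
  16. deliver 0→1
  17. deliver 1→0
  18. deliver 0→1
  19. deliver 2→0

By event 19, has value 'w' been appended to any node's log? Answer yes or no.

no

step 1 propose(0,'x'): 0={coor,t=1,log=-}
step 2 deliver 0→2: 2={part,t=1,log=-}
step 3 deliver 2→0: —
step 4 deliver 0→1: 1={part,t=1,log=-}
step 5 deliver 1→0: 0={coor,t=1,log=x}
step 6 deliver 0→1: 1={part,t=1,log=x}
step 7 timeout(0): 0={coor,t=2,log=x}
step 8 deliver 0→1: 1={part,t=2,log=x}
step 9 deliver 1→0: —
step 10 propose(0,'w'): 0={coor,t=3,log=x}
step 11 crash(2): 2={✗part,t=1,log=-}
step 12 propose(0,'r'): 0={coor,t=4,log=x}
step 13 deliver 0→1: 1={part,t=3,log=x}
step 14 deliver 1→0: —
step 15 recover(2): 2={part,t=1,log=-}
step 16 deliver 0→1: 1={part,t=4,log=x}
step 17 deliver 1→0: —
step 18 deliver 0→1: —
step 19 deliver 2→0: —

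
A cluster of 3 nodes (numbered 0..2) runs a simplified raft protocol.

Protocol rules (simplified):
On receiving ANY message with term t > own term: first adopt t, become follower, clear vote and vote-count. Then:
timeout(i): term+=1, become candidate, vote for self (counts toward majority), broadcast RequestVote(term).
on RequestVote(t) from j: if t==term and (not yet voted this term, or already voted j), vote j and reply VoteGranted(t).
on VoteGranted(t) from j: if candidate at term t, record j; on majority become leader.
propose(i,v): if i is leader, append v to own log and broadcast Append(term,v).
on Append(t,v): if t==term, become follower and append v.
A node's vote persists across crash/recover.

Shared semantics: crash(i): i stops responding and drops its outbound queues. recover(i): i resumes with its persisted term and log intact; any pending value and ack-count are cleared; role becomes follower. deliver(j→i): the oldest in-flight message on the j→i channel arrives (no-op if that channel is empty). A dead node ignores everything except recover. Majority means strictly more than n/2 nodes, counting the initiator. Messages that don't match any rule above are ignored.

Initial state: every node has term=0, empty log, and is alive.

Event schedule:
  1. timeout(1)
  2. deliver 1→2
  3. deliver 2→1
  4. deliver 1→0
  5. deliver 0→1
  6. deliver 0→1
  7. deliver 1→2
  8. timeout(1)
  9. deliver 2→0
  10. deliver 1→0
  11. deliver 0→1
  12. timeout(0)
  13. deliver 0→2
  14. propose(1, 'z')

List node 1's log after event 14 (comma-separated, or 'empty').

step 1 timeout(1): 1={cand,t=1,log=-}
step 2 deliver 1→2: 2={foll,t=1,log=-}
step 3 deliver 2→1: 1={lead,t=1,log=-}
step 4 deliver 1→0: 0={foll,t=1,log=-}
step 5 deliver 0→1: —
step 6 deliver 0→1: —
step 7 deliver 1→2: —
step 8 timeout(1): 1={cand,t=2,log=-}
step 9 deliver 2→0: —
step 10 deliver 1→0: 0={foll,t=2,log=-}
step 11 deliver 0→1: 1={lead,t=2,log=-}
step 12 timeout(0): 0={cand,t=3,log=-}
step 13 deliver 0→2: 2={foll,t=3,log=-}
step 14 propose(1,'z'): 1={lead,t=2,log=z}

z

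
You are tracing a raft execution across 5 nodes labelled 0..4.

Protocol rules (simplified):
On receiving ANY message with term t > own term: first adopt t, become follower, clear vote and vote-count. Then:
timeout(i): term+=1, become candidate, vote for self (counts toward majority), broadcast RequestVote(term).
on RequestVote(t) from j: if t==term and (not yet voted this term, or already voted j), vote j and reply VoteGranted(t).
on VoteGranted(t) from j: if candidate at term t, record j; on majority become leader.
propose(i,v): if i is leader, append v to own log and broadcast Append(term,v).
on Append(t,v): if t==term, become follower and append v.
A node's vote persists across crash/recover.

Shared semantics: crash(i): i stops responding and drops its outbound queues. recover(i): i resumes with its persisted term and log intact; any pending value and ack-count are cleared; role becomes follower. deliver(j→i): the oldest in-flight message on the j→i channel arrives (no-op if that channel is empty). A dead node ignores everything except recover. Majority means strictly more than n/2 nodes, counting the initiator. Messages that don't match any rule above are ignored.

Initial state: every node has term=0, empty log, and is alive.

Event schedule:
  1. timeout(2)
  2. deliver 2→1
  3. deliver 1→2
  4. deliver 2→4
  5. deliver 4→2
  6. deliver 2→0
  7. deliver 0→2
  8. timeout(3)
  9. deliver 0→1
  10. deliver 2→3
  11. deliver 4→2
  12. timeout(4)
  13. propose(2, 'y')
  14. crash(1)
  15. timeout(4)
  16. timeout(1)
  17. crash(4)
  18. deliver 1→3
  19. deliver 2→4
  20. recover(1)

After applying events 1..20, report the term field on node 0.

e1 timeout(2): 2[cand,t=1,-]
e2 deliver 2→1: 1[foll,t=1,-]
e3 deliver 1→2: ·
e4 deliver 2→4: 4[foll,t=1,-]
e5 deliver 4→2: 2[lead,t=1,-]
e6 deliver 2→0: 0[foll,t=1,-]
e7 deliver 0→2: ·
e8 timeout(3): 3[cand,t=1,-]
e9 deliver 0→1: ·
e10 deliver 2→3: ·
e11 deliver 4→2: ·
e12 timeout(4): 4[cand,t=2,-]
e13 propose(2,'y'): 2[lead,t=1,y]
e14 crash(1): 1[✗foll,t=1,-]
e15 timeout(4): 4[cand,t=3,-]
e16 timeout(1): ·
e17 crash(4): 4[✗cand,t=3,-]
e18 deliver 1→3: ·
e19 deliver 2→4: ·
e20 recover(1): 1[foll,t=1,-]

1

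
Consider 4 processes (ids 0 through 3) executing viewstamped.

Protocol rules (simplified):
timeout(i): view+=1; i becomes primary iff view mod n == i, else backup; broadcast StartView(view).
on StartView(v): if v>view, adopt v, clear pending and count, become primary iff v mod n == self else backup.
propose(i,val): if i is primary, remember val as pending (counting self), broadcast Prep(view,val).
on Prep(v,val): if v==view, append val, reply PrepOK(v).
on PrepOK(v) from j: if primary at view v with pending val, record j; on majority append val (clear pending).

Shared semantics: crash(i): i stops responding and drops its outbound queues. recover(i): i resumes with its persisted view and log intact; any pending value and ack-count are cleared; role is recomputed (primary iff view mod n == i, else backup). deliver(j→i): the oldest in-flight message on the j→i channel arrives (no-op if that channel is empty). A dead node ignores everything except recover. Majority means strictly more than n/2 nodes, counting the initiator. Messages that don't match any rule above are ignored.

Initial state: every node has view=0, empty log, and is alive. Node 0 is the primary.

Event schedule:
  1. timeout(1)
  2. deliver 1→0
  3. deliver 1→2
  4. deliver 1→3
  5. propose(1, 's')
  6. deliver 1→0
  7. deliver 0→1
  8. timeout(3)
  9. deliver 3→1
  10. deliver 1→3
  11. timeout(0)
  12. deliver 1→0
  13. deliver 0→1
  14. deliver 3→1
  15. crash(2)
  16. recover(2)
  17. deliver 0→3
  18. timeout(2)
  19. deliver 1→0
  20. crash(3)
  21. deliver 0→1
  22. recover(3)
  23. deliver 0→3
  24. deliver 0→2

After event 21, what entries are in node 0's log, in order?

s

1. timeout(1):  <1:prim v1 ->
2. deliver 1→0:  <0:back v1 ->
3. deliver 1→2:  <2:back v1 ->
4. deliver 1→3:  <3:back v1 ->
5. propose(1,'s'):  nop
6. deliver 1→0:  <0:back v1 s>
7. deliver 0→1:  nop
8. timeout(3):  <3:back v2 ->
9. deliver 3→1:  <1:back v2 ->
10. deliver 1→3:  nop
11. timeout(0):  <0:back v2 s>
12. deliver 1→0:  nop
13. deliver 0→1:  nop
14. deliver 3→1:  nop
15. crash(2):  <2:✗back v1 ->
16. recover(2):  <2:back v1 ->
17. deliver 0→3:  nop
18. timeout(2):  <2:prim v2 ->
19. deliver 1→0:  nop
20. crash(3):  <3:✗back v2 ->
21. deliver 0→1:  nop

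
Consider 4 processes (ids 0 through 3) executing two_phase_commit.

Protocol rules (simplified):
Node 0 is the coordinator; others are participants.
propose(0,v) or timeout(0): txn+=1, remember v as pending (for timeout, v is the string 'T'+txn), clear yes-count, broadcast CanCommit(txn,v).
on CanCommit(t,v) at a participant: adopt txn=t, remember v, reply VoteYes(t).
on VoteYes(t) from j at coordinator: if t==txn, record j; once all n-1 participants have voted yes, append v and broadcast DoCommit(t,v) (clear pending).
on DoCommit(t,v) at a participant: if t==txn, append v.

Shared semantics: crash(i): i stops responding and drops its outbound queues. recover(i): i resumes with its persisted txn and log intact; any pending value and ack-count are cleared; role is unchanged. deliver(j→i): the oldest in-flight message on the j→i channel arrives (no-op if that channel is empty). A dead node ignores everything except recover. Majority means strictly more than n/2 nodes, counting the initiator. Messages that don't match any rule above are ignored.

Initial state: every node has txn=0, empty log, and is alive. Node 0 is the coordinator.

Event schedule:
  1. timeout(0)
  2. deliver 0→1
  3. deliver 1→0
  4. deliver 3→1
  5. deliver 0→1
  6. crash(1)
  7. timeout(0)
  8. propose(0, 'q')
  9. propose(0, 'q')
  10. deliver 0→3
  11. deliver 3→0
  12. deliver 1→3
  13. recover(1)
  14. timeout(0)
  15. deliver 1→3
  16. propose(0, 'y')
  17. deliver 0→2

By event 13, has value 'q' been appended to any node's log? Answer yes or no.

1. timeout(0):  <0:coor t1 ->
2. deliver 0→1:  <1:part t1 ->
3. deliver 1→0:  nop
4. deliver 3→1:  nop
5. deliver 0→1:  nop
6. crash(1):  <1:✗part t1 ->
7. timeout(0):  <0:coor t2 ->
8. propose(0,'q'):  <0:coor t3 ->
9. propose(0,'q'):  <0:coor t4 ->
10. deliver 0→3:  <3:part t1 ->
11. deliver 3→0:  nop
12. deliver 1→3:  nop
13. recover(1):  <1:part t1 ->

no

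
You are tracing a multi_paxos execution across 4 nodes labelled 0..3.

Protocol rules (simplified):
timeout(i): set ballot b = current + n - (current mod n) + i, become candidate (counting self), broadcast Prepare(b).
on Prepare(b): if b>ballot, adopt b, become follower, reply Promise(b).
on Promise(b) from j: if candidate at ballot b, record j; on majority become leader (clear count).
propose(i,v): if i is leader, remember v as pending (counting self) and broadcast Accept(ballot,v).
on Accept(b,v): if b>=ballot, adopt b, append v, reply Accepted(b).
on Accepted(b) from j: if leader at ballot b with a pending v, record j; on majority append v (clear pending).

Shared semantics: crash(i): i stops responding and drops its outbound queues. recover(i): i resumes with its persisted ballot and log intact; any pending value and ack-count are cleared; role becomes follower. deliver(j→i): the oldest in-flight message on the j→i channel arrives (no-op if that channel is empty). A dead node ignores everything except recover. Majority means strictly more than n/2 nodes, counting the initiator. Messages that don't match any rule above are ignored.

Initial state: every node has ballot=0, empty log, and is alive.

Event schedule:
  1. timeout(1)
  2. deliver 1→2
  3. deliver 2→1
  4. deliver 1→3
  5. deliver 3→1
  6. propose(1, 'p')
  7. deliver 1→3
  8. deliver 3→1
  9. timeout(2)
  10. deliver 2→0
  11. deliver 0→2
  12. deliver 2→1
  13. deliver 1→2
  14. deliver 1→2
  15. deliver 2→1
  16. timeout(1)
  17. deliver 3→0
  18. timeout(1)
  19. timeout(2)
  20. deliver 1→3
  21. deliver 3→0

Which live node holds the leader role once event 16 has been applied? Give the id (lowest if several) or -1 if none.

2

step 1 timeout(1): 1={cand,b=5,log=-}
step 2 deliver 1→2: 2={foll,b=5,log=-}
step 3 deliver 2→1: —
step 4 deliver 1→3: 3={foll,b=5,log=-}
step 5 deliver 3→1: 1={lead,b=5,log=-}
step 6 propose(1,'p'): —
step 7 deliver 1→3: 3={foll,b=5,log=p}
step 8 deliver 3→1: —
step 9 timeout(2): 2={cand,b=10,log=-}
step 10 deliver 2→0: 0={foll,b=10,log=-}
step 11 deliver 0→2: —
step 12 deliver 2→1: 1={foll,b=10,log=-}
step 13 deliver 1→2: —
step 14 deliver 1→2: 2={lead,b=10,log=-}
step 15 deliver 2→1: —
step 16 timeout(1): 1={cand,b=13,log=-}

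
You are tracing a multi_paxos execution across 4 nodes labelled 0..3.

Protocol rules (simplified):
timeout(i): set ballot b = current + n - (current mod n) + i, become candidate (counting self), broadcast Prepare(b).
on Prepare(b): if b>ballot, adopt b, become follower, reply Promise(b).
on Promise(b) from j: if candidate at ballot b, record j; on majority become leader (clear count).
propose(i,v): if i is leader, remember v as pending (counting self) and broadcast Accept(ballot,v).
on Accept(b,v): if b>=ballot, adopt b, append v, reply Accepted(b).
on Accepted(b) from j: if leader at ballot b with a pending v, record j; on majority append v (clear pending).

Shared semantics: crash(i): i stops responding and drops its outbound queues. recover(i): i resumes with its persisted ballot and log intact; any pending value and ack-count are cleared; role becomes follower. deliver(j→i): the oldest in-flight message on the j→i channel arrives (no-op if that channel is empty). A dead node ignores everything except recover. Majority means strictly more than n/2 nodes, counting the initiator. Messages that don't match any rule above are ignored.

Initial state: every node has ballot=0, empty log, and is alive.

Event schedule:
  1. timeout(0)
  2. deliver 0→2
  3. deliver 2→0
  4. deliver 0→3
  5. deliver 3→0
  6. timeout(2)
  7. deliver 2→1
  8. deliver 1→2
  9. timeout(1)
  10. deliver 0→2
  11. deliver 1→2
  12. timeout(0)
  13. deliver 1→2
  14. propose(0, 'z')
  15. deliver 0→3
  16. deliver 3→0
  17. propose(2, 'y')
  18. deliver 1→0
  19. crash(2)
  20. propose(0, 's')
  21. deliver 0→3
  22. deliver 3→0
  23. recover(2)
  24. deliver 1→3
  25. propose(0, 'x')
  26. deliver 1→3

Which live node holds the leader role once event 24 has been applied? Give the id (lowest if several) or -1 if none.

-1

1. timeout(0):  <0:cand b4 ->
2. deliver 0→2:  <2:foll b4 ->
3. deliver 2→0:  nop
4. deliver 0→3:  <3:foll b4 ->
5. deliver 3→0:  <0:lead b4 ->
6. timeout(2):  <2:cand b10 ->
7. deliver 2→1:  <1:foll b10 ->
8. deliver 1→2:  nop
9. timeout(1):  <1:cand b13 ->
10. deliver 0→2:  nop
11. deliver 1→2:  <2:foll b13 ->
12. timeout(0):  <0:cand b8 ->
13. deliver 1→2:  nop
14. propose(0,'z'):  nop
15. deliver 0→3:  <3:foll b8 ->
16. deliver 3→0:  nop
17. propose(2,'y'):  nop
18. deliver 1→0:  <0:foll b13 ->
19. crash(2):  <2:✗foll b13 ->
20. propose(0,'s'):  nop
21. deliver 0→3:  nop
22. deliver 3→0:  nop
23. recover(2):  <2:foll b13 ->
24. deliver 1→3:  <3:foll b13 ->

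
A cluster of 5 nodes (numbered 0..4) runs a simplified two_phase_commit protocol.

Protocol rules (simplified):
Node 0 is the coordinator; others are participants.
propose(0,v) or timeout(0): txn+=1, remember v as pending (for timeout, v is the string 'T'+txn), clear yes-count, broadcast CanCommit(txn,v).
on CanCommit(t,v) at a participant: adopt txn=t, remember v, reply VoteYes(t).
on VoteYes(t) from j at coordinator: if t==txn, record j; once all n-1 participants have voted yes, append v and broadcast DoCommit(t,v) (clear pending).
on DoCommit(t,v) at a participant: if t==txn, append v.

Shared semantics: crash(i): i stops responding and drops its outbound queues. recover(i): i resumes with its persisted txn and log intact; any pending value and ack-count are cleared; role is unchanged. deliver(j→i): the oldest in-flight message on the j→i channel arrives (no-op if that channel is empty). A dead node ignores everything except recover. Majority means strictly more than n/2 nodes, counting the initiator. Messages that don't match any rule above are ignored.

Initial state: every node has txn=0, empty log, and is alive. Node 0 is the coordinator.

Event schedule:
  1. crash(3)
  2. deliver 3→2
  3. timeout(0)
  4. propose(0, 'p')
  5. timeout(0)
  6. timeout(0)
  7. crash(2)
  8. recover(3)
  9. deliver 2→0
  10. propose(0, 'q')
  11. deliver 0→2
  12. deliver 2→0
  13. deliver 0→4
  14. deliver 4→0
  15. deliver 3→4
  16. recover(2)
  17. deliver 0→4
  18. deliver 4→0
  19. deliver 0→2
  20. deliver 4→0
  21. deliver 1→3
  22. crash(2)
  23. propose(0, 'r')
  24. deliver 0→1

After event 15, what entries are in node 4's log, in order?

1. crash(3):  <3:✗part t0 ->
2. deliver 3→2:  nop
3. timeout(0):  <0:coor t1 ->
4. propose(0,'p'):  <0:coor t2 ->
5. timeout(0):  <0:coor t3 ->
6. timeout(0):  <0:coor t4 ->
7. crash(2):  <2:✗part t0 ->
8. recover(3):  <3:part t0 ->
9. deliver 2→0:  nop
10. propose(0,'q'):  <0:coor t5 ->
11. deliver 0→2:  nop
12. deliver 2→0:  nop
13. deliver 0→4:  <4:part t1 ->
14. deliver 4→0:  nop
15. deliver 3→4:  nop

empty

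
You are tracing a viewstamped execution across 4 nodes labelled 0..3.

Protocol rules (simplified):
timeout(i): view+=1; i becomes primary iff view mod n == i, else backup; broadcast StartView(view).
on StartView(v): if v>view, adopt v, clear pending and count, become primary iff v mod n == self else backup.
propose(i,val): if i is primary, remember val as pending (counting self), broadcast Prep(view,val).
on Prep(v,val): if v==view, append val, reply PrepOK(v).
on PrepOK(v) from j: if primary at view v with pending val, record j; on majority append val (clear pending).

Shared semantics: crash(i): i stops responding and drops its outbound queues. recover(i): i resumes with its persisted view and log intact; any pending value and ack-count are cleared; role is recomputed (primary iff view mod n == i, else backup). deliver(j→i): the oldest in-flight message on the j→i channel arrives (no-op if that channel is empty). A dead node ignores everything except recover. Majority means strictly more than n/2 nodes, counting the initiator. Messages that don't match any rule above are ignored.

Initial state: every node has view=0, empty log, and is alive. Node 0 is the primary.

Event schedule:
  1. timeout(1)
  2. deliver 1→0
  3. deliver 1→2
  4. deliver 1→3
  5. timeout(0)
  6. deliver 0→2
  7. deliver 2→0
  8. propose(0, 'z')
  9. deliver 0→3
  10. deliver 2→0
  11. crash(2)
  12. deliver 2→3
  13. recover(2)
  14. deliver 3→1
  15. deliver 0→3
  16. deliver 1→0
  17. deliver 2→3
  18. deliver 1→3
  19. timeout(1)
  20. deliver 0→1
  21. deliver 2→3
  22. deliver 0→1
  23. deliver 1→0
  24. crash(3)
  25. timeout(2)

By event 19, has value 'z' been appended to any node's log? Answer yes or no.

no

after 1 — timeout(1): n1:prim/v1/[-]
after 2 — deliver 1→0: n0:back/v1/[-]
after 3 — deliver 1→2: n2:back/v1/[-]
after 4 — deliver 1→3: n3:back/v1/[-]
after 5 — timeout(0): n0:back/v2/[-]
after 6 — deliver 0→2: n2:prim/v2/[-]
after 7 — deliver 2→0: ·
after 8 — propose(0,'z'): ·
after 9 — deliver 0→3: n3:back/v2/[-]
after 10 — deliver 2→0: ·
after 11 — crash(2): n2:✗prim/v2/[-]
after 12 — deliver 2→3: ·
after 13 — recover(2): n2:prim/v2/[-]
after 14 — deliver 3→1: ·
after 15 — deliver 0→3: ·
after 16 — deliver 1→0: ·
after 17 — deliver 2→3: ·
after 18 — deliver 1→3: ·
after 19 — timeout(1): n1:back/v2/[-]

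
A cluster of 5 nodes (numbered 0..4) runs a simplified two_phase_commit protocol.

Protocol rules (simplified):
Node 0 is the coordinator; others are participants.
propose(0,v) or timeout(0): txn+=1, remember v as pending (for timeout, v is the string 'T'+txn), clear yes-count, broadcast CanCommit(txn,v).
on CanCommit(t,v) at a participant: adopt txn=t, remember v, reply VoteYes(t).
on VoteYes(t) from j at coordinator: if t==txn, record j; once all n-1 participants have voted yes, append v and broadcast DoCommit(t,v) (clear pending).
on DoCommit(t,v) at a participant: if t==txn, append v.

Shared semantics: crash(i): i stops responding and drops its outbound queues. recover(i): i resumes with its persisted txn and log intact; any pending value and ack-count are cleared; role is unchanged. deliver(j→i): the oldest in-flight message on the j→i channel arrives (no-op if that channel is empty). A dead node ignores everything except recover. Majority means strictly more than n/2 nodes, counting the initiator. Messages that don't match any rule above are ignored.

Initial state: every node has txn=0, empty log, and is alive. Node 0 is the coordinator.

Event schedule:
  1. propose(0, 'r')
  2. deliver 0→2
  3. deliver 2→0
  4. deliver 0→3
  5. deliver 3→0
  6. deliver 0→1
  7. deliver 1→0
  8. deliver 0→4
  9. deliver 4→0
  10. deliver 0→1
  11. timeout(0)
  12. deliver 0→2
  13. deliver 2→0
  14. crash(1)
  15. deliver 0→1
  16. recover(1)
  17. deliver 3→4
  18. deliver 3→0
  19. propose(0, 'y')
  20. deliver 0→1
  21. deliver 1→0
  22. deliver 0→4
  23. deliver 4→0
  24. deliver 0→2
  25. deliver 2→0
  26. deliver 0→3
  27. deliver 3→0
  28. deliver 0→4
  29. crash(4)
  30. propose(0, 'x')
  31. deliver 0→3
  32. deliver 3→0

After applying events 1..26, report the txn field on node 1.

2

1. propose(0,'r'):  <0:coor t1 ->
2. deliver 0→2:  <2:part t1 ->
3. deliver 2→0:  nop
4. deliver 0→3:  <3:part t1 ->
5. deliver 3→0:  nop
6. deliver 0→1:  <1:part t1 ->
7. deliver 1→0:  nop
8. deliver 0→4:  <4:part t1 ->
9. deliver 4→0:  <0:coor t1 r>
10. deliver 0→1:  <1:part t1 r>
11. timeout(0):  <0:coor t2 r>
12. deliver 0→2:  <2:part t1 r>
13. deliver 2→0:  nop
14. crash(1):  <1:✗part t1 r>
15. deliver 0→1:  nop
16. recover(1):  <1:part t1 r>
17. deliver 3→4:  nop
18. deliver 3→0:  nop
19. propose(0,'y'):  <0:coor t3 r>
20. deliver 0→1:  <1:part t2 r>
21. deliver 1→0:  nop
22. deliver 0→4:  <4:part t1 r>
23. deliver 4→0:  nop
24. deliver 0→2:  <2:part t2 r>
25. deliver 2→0:  nop
26. deliver 0→3:  <3:part t1 r>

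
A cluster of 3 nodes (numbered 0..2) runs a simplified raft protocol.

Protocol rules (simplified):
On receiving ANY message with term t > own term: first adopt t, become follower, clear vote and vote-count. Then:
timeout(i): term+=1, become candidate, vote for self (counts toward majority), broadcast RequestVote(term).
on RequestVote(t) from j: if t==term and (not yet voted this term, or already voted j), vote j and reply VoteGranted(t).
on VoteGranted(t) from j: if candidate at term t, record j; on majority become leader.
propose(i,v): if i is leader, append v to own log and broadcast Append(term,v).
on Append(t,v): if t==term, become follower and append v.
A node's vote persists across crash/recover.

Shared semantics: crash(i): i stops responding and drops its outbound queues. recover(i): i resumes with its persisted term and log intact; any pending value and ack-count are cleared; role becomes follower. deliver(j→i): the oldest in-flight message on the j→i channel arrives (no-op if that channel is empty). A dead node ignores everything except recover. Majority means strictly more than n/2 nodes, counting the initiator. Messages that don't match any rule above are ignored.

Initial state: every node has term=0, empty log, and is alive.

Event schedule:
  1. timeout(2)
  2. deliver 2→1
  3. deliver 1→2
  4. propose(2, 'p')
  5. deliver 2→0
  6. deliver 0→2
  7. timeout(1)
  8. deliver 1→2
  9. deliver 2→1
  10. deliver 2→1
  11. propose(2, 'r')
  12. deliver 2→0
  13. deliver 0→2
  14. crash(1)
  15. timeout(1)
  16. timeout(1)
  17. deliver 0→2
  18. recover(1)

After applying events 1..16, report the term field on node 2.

1. timeout(2):  <2:cand t1 ->
2. deliver 2→1:  <1:foll t1 ->
3. deliver 1→2:  <2:lead t1 ->
4. propose(2,'p'):  <2:lead t1 p>
5. deliver 2→0:  <0:foll t1 ->
6. deliver 0→2:  nop
7. timeout(1):  <1:cand t2 ->
8. deliver 1→2:  <2:foll t2 p>
9. deliver 2→1:  nop
10. deliver 2→1:  <1:lead t2 ->
11. propose(2,'r'):  nop
12. deliver 2→0:  <0:foll t1 p>
13. deliver 0→2:  nop
14. crash(1):  <1:✗lead t2 ->
15. timeout(1):  nop
16. timeout(1):  nop

2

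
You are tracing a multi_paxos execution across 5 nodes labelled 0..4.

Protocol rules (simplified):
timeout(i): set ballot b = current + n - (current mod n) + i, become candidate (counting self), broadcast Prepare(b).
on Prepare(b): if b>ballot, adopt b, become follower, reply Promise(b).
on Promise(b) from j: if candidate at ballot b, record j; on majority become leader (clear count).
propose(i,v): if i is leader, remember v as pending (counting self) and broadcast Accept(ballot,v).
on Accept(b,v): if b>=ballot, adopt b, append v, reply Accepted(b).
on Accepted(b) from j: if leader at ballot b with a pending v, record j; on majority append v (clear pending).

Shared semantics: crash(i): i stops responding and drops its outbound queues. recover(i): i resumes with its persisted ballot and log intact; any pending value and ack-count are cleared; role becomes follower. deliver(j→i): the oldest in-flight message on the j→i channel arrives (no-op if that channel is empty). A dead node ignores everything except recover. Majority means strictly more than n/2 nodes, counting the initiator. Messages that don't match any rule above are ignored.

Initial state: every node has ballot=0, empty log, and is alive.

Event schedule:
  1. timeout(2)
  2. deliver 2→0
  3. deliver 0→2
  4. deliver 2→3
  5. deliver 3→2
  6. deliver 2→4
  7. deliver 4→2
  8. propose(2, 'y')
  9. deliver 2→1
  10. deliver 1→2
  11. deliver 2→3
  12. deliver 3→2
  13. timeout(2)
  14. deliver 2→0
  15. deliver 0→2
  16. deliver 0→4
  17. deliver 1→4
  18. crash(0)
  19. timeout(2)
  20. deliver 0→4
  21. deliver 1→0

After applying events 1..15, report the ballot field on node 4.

step 1 timeout(2): 2={cand,b=7,log=-}
step 2 deliver 2→0: 0={foll,b=7,log=-}
step 3 deliver 0→2: —
step 4 deliver 2→3: 3={foll,b=7,log=-}
step 5 deliver 3→2: 2={lead,b=7,log=-}
step 6 deliver 2→4: 4={foll,b=7,log=-}
step 7 deliver 4→2: —
step 8 propose(2,'y'): —
step 9 deliver 2→1: 1={foll,b=7,log=-}
step 10 deliver 1→2: —
step 11 deliver 2→3: 3={foll,b=7,log=y}
step 12 deliver 3→2: —
step 13 timeout(2): 2={cand,b=12,log=-}
step 14 deliver 2→0: 0={foll,b=7,log=y}
step 15 deliver 0→2: —

7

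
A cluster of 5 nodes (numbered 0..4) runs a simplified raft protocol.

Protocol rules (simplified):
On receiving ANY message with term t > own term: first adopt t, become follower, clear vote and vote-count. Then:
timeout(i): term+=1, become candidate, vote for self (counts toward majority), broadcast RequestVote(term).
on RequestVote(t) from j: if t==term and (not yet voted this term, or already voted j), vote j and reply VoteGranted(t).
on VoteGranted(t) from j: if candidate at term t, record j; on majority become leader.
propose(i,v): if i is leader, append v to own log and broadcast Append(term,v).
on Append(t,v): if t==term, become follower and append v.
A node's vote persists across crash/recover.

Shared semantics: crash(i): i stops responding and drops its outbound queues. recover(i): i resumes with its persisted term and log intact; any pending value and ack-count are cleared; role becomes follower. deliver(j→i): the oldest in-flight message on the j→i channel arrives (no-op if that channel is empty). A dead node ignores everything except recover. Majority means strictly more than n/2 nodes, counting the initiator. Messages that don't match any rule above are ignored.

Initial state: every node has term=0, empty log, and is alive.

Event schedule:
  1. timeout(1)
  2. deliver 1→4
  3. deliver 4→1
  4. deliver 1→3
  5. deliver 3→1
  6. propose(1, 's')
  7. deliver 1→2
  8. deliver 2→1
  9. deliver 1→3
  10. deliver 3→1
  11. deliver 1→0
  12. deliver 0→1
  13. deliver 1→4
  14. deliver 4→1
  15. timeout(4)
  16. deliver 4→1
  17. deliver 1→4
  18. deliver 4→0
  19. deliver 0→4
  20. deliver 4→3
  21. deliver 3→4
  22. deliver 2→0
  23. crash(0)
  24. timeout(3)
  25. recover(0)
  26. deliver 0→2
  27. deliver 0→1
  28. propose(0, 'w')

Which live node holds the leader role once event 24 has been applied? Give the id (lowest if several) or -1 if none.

4

step 1 timeout(1): 1={cand,t=1,log=-}
step 2 deliver 1→4: 4={foll,t=1,log=-}
step 3 deliver 4→1: —
step 4 deliver 1→3: 3={foll,t=1,log=-}
step 5 deliver 3→1: 1={lead,t=1,log=-}
step 6 propose(1,'s'): 1={lead,t=1,log=s}
step 7 deliver 1→2: 2={foll,t=1,log=-}
step 8 deliver 2→1: —
step 9 deliver 1→3: 3={foll,t=1,log=s}
step 10 deliver 3→1: —
step 11 deliver 1→0: 0={foll,t=1,log=-}
step 12 deliver 0→1: —
step 13 deliver 1→4: 4={foll,t=1,log=s}
step 14 deliver 4→1: —
step 15 timeout(4): 4={cand,t=2,log=s}
step 16 deliver 4→1: 1={foll,t=2,log=s}
step 17 deliver 1→4: —
step 18 deliver 4→0: 0={foll,t=2,log=-}
step 19 deliver 0→4: 4={lead,t=2,log=s}
step 20 deliver 4→3: 3={foll,t=2,log=s}
step 21 deliver 3→4: —
step 22 deliver 2→0: —
step 23 crash(0): 0={✗foll,t=2,log=-}
step 24 timeout(3): 3={cand,t=3,log=s}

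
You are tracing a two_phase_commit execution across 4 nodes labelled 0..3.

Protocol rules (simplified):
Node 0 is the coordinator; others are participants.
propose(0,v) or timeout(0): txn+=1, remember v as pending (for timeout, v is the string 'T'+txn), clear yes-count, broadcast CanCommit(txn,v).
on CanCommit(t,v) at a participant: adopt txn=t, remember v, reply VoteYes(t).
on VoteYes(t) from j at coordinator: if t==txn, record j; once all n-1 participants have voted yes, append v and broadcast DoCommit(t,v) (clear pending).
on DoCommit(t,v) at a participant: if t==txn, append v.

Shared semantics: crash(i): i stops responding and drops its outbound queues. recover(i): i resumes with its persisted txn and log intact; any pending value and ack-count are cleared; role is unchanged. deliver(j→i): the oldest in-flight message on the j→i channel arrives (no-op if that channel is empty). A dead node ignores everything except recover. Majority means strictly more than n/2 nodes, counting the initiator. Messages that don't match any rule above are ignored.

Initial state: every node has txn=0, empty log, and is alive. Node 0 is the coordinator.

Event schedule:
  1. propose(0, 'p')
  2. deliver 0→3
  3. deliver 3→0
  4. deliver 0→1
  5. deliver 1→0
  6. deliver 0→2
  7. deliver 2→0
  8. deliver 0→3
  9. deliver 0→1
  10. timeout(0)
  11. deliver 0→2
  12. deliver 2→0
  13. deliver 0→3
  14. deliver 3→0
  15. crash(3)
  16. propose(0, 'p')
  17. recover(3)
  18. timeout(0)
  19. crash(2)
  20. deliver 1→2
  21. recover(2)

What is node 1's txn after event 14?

1

step 1 propose(0,'p'): 0={coor,t=1,log=-}
step 2 deliver 0→3: 3={part,t=1,log=-}
step 3 deliver 3→0: —
step 4 deliver 0→1: 1={part,t=1,log=-}
step 5 deliver 1→0: —
step 6 deliver 0→2: 2={part,t=1,log=-}
step 7 deliver 2→0: 0={coor,t=1,log=p}
step 8 deliver 0→3: 3={part,t=1,log=p}
step 9 deliver 0→1: 1={part,t=1,log=p}
step 10 timeout(0): 0={coor,t=2,log=p}
step 11 deliver 0→2: 2={part,t=1,log=p}
step 12 deliver 2→0: —
step 13 deliver 0→3: 3={part,t=2,log=p}
step 14 deliver 3→0: —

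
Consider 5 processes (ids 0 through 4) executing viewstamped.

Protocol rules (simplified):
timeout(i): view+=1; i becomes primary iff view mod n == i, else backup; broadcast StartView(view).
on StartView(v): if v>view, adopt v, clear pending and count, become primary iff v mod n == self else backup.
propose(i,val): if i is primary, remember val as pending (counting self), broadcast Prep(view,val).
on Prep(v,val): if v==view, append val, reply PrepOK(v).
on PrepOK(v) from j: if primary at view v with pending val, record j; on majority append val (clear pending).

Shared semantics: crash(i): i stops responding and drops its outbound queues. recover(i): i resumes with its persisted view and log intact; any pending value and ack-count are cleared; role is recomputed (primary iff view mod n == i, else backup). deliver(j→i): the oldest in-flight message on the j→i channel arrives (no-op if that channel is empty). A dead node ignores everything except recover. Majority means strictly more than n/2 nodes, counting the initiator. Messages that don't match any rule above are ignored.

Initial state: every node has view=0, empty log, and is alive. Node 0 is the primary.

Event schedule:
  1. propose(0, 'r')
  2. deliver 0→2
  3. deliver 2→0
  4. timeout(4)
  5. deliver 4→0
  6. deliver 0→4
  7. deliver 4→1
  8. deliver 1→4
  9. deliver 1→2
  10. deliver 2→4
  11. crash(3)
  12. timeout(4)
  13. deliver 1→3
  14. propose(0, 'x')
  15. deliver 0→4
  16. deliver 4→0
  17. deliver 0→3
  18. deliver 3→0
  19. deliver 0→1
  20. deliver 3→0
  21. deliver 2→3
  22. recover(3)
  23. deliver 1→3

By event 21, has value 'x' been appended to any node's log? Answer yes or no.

no

step 1 propose(0,'r'): —
step 2 deliver 0→2: 2={back,v=0,log=r}
step 3 deliver 2→0: —
step 4 timeout(4): 4={back,v=1,log=-}
step 5 deliver 4→0: 0={back,v=1,log=-}
step 6 deliver 0→4: —
step 7 deliver 4→1: 1={prim,v=1,log=-}
step 8 deliver 1→4: —
step 9 deliver 1→2: —
step 10 deliver 2→4: —
step 11 crash(3): 3={✗back,v=0,log=-}
step 12 timeout(4): 4={back,v=2,log=-}
step 13 deliver 1→3: —
step 14 propose(0,'x'): —
step 15 deliver 0→4: —
step 16 deliver 4→0: 0={back,v=2,log=-}
step 17 deliver 0→3: —
step 18 deliver 3→0: —
step 19 deliver 0→1: —
step 20 deliver 3→0: —
step 21 deliver 2→3: —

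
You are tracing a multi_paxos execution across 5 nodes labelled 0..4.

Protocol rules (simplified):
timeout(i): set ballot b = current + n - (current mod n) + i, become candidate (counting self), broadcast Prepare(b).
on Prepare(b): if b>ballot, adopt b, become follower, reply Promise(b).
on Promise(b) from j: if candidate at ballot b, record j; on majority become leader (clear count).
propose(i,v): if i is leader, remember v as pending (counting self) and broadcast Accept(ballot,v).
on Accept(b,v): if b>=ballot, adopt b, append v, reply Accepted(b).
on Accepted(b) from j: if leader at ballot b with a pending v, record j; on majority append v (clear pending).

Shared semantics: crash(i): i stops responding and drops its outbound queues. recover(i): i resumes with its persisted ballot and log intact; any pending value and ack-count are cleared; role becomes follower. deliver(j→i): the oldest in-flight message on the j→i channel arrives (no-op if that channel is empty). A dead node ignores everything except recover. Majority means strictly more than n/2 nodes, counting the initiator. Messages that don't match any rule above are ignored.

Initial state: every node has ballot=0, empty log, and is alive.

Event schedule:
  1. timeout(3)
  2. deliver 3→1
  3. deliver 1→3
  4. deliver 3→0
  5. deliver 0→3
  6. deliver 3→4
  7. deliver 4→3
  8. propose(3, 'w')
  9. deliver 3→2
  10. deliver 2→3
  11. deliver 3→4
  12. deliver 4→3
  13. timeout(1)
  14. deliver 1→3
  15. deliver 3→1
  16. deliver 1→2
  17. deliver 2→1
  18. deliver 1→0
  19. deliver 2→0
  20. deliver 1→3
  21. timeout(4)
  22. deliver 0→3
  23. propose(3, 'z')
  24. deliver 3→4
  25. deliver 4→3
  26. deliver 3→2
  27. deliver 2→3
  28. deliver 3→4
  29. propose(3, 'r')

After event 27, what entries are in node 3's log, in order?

empty

1. timeout(3):  <3:cand b8 ->
2. deliver 3→1:  <1:foll b8 ->
3. deliver 1→3:  nop
4. deliver 3→0:  <0:foll b8 ->
5. deliver 0→3:  <3:lead b8 ->
6. deliver 3→4:  <4:foll b8 ->
7. deliver 4→3:  nop
8. propose(3,'w'):  nop
9. deliver 3→2:  <2:foll b8 ->
10. deliver 2→3:  nop
11. deliver 3→4:  <4:foll b8 w>
12. deliver 4→3:  nop
13. timeout(1):  <1:cand b11 ->
14. deliver 1→3:  <3:foll b11 ->
15. deliver 3→1:  nop
16. deliver 1→2:  <2:foll b11 ->
17. deliver 2→1:  nop
18. deliver 1→0:  <0:foll b11 ->
19. deliver 2→0:  nop
20. deliver 1→3:  nop
21. timeout(4):  <4:cand b14 w>
22. deliver 0→3:  nop
23. propose(3,'z'):  nop
24. deliver 3→4:  nop
25. deliver 4→3:  <3:foll b14 ->
26. deliver 3→2:  nop
27. deliver 2→3:  nop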